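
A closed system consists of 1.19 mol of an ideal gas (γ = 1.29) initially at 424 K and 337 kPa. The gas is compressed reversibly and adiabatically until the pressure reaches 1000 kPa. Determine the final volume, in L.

5.36 L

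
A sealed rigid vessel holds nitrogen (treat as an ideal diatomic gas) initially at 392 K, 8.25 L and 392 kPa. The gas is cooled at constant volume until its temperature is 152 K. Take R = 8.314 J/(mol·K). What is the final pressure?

152 kPa

Isochoric: V stays 8.25 L; P/T = const ⇒ T₂ = 152 K, P₂ = 152 kPa.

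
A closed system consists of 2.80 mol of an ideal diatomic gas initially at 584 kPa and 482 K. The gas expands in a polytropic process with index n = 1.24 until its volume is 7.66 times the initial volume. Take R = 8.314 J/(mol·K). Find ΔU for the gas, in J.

-10800 J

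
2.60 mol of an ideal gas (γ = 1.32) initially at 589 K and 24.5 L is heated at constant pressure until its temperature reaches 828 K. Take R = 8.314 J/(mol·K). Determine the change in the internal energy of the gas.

16100 J

P₁ = nRT₁/V₁ = 2.60×8.314×589/24.5 = 520 kPa.
Isobaric: P stays 520 kPa; V/T = const ⇒ T₂ = 828 K, V₂ = 34.4 L.
For an ideal gas ΔU = nCvΔT with Cv = R/(γ−1) = 26.0 J/(mol·K).
ΔU = 2.60×26.0×(828−589) = 16100 J.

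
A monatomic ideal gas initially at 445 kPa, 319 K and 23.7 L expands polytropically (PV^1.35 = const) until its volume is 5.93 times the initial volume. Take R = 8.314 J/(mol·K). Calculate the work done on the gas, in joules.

-14000 J

n = P₁V₁/(RT₁) = 445×23.7/(8.314×319) = 3.98 mol.
Polytropic n=1.35: T₂ = T₁(V₁/V₂)^(n−1) = 319×(0.169)^0.35 = 171 K; P₂ = P₁(V₁/V₂)^n = 40.2 kPa.
W = (P₁V₁−P₂V₂)/(n−1) = (445×23.7−40.2×141)/0.35 = 14000 J.
Work done on the gas = −W_by = -14000 J.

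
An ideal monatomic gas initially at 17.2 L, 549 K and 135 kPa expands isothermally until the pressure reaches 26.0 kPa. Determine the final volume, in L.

89.3 L

Isothermal: T stays 549 K; PV = const ⇒ V₂ = 89.3 L, P₂ = 26.0 kPa.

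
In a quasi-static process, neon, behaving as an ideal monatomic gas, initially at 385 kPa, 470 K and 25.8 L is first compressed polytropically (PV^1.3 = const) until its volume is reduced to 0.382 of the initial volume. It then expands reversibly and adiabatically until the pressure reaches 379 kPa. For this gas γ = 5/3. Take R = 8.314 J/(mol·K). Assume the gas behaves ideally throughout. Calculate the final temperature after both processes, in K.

378 K

n = P₁V₁/(RT₁) = 385×25.8/(8.314×470) = 2.54 mol.
Step 1 — Polytropic n=1.3: T₂ = T₁(V₁/V₂)^(n−1) = 470×(2.62)^0.30 = 627 K; P₂ = P₁(V₁/V₂)^n = 1350 kPa.
W = (P₁V₁−P₂V₂)/(n−1) = (385×25.8−1350×9.86)/0.30 = -11100 J.
ΔU = nCvΔT = 2.54×12.5×(627−470) = 4990 J.
Q = ΔU + W = -6090 J.
State after step 1: P = 1350 kPa, V = 9.86 L, T = 627 K.
Step 2 — Adiabatic: T₂/T₁ = (P₂/P₁)^((γ−1)/γ) ⇒ T₂ = 627×(0.282)^0.400 = 378 K; V₂ = 21.1 L.
ΔU = nCvΔT = 2.54×12.5×(378−627) = -7910 J.
Q = 0 for an adiabatic process, so W = −ΔU = 7910 J.
Net over both steps: W = -3180 J, Q = -6090 J, ΔU = -2920 J.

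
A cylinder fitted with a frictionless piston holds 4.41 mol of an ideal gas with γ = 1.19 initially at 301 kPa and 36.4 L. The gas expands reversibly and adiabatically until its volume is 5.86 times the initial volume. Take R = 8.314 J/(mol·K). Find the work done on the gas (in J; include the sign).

-16500 J

T₁ = P₁V₁/(nR) = 301×36.4/(4.41×8.314) = 299 K.
Adiabatic: TV^(γ−1) = const ⇒ T₂ = 299×(0.171)^0.190 = 214 K; PV^γ = const ⇒ P₂ = 36.7 kPa.
ΔU = nCvΔT = 4.41×43.8×(214−299) = -16500 J.
Q = 0 for an adiabatic process, so W = −ΔU = 16500 J.
Work done on the gas = −W_by = -16500 J.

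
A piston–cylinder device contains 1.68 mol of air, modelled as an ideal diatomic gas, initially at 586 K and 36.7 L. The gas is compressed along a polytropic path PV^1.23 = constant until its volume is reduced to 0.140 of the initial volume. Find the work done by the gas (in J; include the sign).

-20300 J

P₁ = nRT₁/V₁ = 1.68×8.314×586/36.7 = 223 kPa.
Polytropic n=1.23: T₂ = T₁(V₁/V₂)^(n−1) = 586×(7.14)^0.23 = 921 K; P₂ = P₁(V₁/V₂)^n = 2500 kPa.
W = (P₁V₁−P₂V₂)/(n−1) = (223×36.7−2500×5.14)/0.23 = -20300 J.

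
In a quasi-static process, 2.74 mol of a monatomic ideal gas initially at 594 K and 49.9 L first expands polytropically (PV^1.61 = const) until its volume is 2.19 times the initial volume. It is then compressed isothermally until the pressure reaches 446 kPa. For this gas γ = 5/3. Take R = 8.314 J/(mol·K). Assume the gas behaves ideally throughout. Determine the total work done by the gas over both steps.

P₁ = nRT₁/V₁ = 2.74×8.314×594/49.9 = 271 kPa.
Step 1 — Polytropic n=1.61: T₂ = T₁(V₁/V₂)^(n−1) = 594×(0.457)^0.61 = 368 K; P₂ = P₁(V₁/V₂)^n = 76.8 kPa.
W = (P₁V₁−P₂V₂)/(n−1) = (271×49.9−76.8×109)/0.61 = 8430 J.
ΔU = nCvΔT = 2.74×12.5×(368−594) = -7710 J.
Q = ΔU + W = 717 J.
State after step 1: P = 76.8 kPa, V = 109 L, T = 368 K.
Step 2 — Isothermal: T stays 368 K; PV = const ⇒ V₂ = 18.8 L, P₂ = 446 kPa.
ΔU = 0 (ideal gas, T constant).
W = nRT ln(V₂/V₁) = 2.74×8.314×368×ln(0.172) = -14800 J.
Q = ΔU + W = -14800 J.
Net over both steps: W = -6330 J, Q = -14000 J, ΔU = -7710 J.

-6330 J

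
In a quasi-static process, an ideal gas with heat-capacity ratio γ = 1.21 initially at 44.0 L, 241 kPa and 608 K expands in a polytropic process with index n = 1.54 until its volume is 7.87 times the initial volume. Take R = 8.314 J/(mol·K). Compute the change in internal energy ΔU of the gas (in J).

-33900 J

n = P₁V₁/(RT₁) = 241×44.0/(8.314×608) = 2.10 mol.
Polytropic n=1.54: T₂ = T₁(V₁/V₂)^(n−1) = 608×(0.127)^0.54 = 200 K; P₂ = P₁(V₁/V₂)^n = 10.1 kPa.
For an ideal gas ΔU = nCvΔT with Cv = R/(γ−1) = 39.6 J/(mol·K).
ΔU = 2.10×39.6×(200−608) = -33900 J.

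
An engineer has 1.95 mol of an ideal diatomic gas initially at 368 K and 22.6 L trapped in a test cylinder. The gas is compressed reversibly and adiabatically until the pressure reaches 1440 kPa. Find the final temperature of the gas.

P₁ = nRT₁/V₁ = 1.95×8.314×368/22.6 = 264 kPa.
Adiabatic: T₂/T₁ = (P₂/P₁)^((γ−1)/γ) ⇒ T₂ = 368×(5.45)^0.286 = 598 K; V₂ = 6.73 L.

598 K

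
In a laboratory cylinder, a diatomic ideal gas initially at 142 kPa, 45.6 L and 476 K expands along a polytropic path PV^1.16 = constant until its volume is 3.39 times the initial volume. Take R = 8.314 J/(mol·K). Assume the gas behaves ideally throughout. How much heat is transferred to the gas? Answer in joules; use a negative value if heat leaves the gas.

n = P₁V₁/(RT₁) = 142×45.6/(8.314×476) = 1.64 mol.
Polytropic n=1.16: T₂ = T₁(V₁/V₂)^(n−1) = 476×(0.295)^0.16 = 392 K; P₂ = P₁(V₁/V₂)^n = 34.5 kPa.
W = (P₁V₁−P₂V₂)/(n−1) = (142×45.6−34.5×155)/0.16 = 7180 J.
ΔU = nCvΔT = 1.64×20.8×(392−476) = -2870 J.
Q = ΔU + W = 4310 J.

4310 J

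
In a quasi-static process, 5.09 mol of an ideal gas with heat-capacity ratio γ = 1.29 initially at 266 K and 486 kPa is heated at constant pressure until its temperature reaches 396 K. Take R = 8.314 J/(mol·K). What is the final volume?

34.5 L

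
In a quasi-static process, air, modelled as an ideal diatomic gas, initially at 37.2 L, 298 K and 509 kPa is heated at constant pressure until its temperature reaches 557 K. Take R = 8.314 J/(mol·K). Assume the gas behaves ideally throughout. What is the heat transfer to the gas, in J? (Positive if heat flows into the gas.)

n = P₁V₁/(RT₁) = 509×37.2/(8.314×298) = 7.64 mol.
Isobaric: P stays 509 kPa; V/T = const ⇒ T₂ = 557 K, V₂ = 69.5 L.
W = PΔV = 509×(69.5−37.2) kPa·L = 16500 J.
ΔU = nCvΔT = 7.64×20.8×(557−298) = 41100 J.
Q = ΔU + W = nCpΔT = 57600 J.

57600 J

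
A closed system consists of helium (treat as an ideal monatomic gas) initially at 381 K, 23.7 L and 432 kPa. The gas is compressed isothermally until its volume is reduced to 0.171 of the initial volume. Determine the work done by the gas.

-18100 J

n = P₁V₁/(RT₁) = 432×23.7/(8.314×381) = 3.23 mol.
Isothermal: T stays 381 K; PV = const ⇒ V₂ = 4.05 L, P₂ = 2530 kPa.
W = nRT ln(V₂/V₁) = 3.23×8.314×381×ln(0.171) = -18100 J.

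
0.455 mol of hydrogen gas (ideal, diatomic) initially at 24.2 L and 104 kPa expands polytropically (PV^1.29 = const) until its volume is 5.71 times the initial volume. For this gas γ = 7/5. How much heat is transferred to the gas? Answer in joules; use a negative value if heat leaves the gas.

947 J

T₁ = P₁V₁/(nR) = 104×24.2/(0.455×8.314) = 665 K.
Polytropic n=1.29: T₂ = T₁(V₁/V₂)^(n−1) = 665×(0.175)^0.29 = 401 K; P₂ = P₁(V₁/V₂)^n = 11.0 kPa.
W = (P₁V₁−P₂V₂)/(n−1) = (104×24.2−11.0×138)/0.29 = 3440 J.
ΔU = nCvΔT = 0.455×20.8×(401−665) = -2500 J.
Q = ΔU + W = 947 J.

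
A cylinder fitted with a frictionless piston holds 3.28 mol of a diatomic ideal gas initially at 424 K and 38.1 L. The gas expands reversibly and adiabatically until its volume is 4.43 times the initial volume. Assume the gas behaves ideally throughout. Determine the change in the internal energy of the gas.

-13000 J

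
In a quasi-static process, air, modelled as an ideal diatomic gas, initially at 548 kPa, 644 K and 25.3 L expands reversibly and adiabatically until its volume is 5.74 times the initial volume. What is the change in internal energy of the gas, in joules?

-17400 J

n = P₁V₁/(RT₁) = 548×25.3/(8.314×644) = 2.59 mol.
Adiabatic: TV^(γ−1) = const ⇒ T₂ = 644×(0.174)^0.400 = 320 K; PV^γ = const ⇒ P₂ = 47.5 kPa.
For an ideal gas ΔU = nCvΔT with Cv = (5/2)R = 20.8 J/(mol·K).
ΔU = 2.59×20.8×(320−644) = -17400 J.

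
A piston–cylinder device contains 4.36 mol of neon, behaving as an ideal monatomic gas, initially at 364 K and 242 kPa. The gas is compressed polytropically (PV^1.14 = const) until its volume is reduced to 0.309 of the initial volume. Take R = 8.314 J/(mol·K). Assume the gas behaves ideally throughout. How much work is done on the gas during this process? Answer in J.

V₁ = nRT₁/P₁ = 4.36×8.314×364/242 = 54.5 L.
Polytropic n=1.14: T₂ = T₁(V₁/V₂)^(n−1) = 364×(3.24)^0.14 = 429 K; P₂ = P₁(V₁/V₂)^n = 923 kPa.
W = (P₁V₁−P₂V₂)/(n−1) = (242×54.5−923×16.8)/0.14 = -16800 J.
Work done on the gas = −W_by = 16800 J.

16800 J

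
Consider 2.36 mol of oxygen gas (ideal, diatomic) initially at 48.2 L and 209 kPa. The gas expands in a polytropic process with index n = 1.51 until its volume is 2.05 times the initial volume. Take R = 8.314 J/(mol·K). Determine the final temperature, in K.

T₁ = P₁V₁/(nR) = 209×48.2/(2.36×8.314) = 513 K.
Polytropic n=1.51: T₂ = T₁(V₁/V₂)^(n−1) = 513×(0.488)^0.51 = 356 K; P₂ = P₁(V₁/V₂)^n = 70.7 kPa.

356 K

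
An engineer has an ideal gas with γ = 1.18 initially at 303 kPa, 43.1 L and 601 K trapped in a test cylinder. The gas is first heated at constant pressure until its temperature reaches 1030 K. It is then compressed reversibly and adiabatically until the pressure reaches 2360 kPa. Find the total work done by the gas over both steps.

n = P₁V₁/(RT₁) = 303×43.1/(8.314×601) = 2.61 mol.
Step 1 — Isobaric: P stays 303 kPa; V/T = const ⇒ T₂ = 1030 K, V₂ = 73.9 L.
W = PΔV = 303×(73.9−43.1) kPa·L = 9320 J.
ΔU = nCvΔT = 2.61×46.2×(1030−601) = 51800 J.
Q = ΔU + W = nCpΔT = 61100 J.
State after step 1: P = 303 kPa, V = 73.9 L, T = 1030 K.
Step 2 — Adiabatic: T₂/T₁ = (P₂/P₁)^((γ−1)/γ) ⇒ T₂ = 1030×(7.79)^0.153 = 1410 K; V₂ = 13.0 L.
ΔU = nCvΔT = 2.61×46.2×(1410−1030) = 45700 J.
Q = 0 for an adiabatic process, so W = −ΔU = -45700 J.
Net over both steps: W = -36400 J, Q = 61100 J, ΔU = 97500 J.

-36400 J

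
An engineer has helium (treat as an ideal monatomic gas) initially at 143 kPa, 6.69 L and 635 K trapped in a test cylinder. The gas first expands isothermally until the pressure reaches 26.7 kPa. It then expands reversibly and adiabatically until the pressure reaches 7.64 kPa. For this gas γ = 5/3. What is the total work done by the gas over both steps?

2170 J

n = P₁V₁/(RT₁) = 143×6.69/(8.314×635) = 0.181 mol.
Step 1 — Isothermal: T stays 635 K; PV = const ⇒ V₂ = 35.8 L, P₂ = 26.7 kPa.
ΔU = 0 (ideal gas, T constant).
W = nRT ln(V₂/V₁) = 0.181×8.314×635×ln(5.36) = 1610 J.
Q = ΔU + W = 1610 J.
State after step 1: P = 26.7 kPa, V = 35.8 L, T = 635 K.
Step 2 — Adiabatic: T₂/T₁ = (P₂/P₁)^((γ−1)/γ) ⇒ T₂ = 635×(0.286)^0.400 = 385 K; V₂ = 75.9 L.
ΔU = nCvΔT = 0.181×12.5×(385−635) = -565 J.
Q = 0 for an adiabatic process, so W = −ΔU = 565 J.
Net over both steps: W = 2170 J, Q = 1610 J, ΔU = -565 J.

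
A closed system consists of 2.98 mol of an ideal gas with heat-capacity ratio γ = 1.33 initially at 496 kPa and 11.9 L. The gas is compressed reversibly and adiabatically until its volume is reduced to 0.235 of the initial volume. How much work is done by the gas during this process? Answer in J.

-11000 J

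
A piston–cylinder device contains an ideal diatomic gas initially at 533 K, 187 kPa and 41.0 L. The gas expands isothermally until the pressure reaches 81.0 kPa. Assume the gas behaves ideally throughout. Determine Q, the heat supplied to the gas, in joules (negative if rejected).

6410 J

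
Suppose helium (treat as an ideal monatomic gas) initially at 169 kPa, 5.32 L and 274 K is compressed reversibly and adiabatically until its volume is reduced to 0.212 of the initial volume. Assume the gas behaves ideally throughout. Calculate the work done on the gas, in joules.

n = P₁V₁/(RT₁) = 169×5.32/(8.314×274) = 0.395 mol.
Adiabatic: TV^(γ−1) = const ⇒ T₂ = 274×(4.72)^0.667 = 771 K; PV^γ = const ⇒ P₂ = 2240 kPa.
ΔU = nCvΔT = 0.395×12.5×(771−274) = 2440 J.
Q = 0 for an adiabatic process, so W = −ΔU = -2440 J.
Work done on the gas = −W_by = 2440 J.

2440 J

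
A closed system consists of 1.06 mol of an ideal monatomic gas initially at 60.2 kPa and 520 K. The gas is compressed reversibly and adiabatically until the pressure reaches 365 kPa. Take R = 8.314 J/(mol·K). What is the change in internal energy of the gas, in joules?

V₁ = nRT₁/P₁ = 1.06×8.314×520/60.2 = 76.1 L.
Adiabatic: T₂/T₁ = (P₂/P₁)^((γ−1)/γ) ⇒ T₂ = 520×(6.06)^0.400 = 1070 K; V₂ = 25.8 L.
For an ideal gas ΔU = nCvΔT with Cv = (3/2)R = 12.5 J/(mol·K).
ΔU = 1.06×12.5×(1070−520) = 7260 J.

7260 J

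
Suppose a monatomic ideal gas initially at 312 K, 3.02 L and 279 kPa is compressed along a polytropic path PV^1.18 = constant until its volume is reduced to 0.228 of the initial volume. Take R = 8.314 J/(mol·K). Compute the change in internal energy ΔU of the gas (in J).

385 J

n = P₁V₁/(RT₁) = 279×3.02/(8.314×312) = 0.325 mol.
Polytropic n=1.18: T₂ = T₁(V₁/V₂)^(n−1) = 312×(4.39)^0.18 = 407 K; P₂ = P₁(V₁/V₂)^n = 1600 kPa.
For an ideal gas ΔU = nCvΔT with Cv = (3/2)R = 12.5 J/(mol·K).
ΔU = 0.325×12.5×(407−312) = 385 J.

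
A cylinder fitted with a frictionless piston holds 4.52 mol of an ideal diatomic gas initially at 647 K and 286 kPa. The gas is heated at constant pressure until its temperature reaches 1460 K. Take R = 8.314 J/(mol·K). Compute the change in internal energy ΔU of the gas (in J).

76400 J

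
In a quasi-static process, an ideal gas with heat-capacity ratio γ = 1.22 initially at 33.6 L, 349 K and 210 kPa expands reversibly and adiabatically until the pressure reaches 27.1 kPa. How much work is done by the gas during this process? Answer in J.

9900 J

n = P₁V₁/(RT₁) = 210×33.6/(8.314×349) = 2.43 mol.
Adiabatic: T₂/T₁ = (P₂/P₁)^((γ−1)/γ) ⇒ T₂ = 349×(0.129)^0.180 = 241 K; V₂ = 180 L.
ΔU = nCvΔT = 2.43×37.8×(241−349) = -9900 J.
Q = 0 for an adiabatic process, so W = −ΔU = 9900 J.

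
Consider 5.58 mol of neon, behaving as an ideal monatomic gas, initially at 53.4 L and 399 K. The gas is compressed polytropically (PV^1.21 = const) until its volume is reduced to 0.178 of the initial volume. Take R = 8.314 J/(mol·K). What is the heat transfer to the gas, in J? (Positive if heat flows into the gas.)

-26400 J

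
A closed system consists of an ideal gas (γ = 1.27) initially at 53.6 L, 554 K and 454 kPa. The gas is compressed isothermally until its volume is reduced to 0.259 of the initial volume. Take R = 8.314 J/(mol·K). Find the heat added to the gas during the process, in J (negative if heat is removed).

n = P₁V₁/(RT₁) = 454×53.6/(8.314×554) = 5.28 mol.
Isothermal: T stays 554 K; PV = const ⇒ V₂ = 13.9 L, P₂ = 1750 kPa.
ΔU = 0 (ideal gas, T constant).
W = nRT ln(V₂/V₁) = 5.28×8.314×554×ln(0.259) = -32900 J.
Q = ΔU + W = -32900 J.

-32900 J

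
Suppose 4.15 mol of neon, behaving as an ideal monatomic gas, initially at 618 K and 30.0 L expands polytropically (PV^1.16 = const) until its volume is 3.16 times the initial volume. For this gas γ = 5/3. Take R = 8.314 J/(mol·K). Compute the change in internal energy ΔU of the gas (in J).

-5380 J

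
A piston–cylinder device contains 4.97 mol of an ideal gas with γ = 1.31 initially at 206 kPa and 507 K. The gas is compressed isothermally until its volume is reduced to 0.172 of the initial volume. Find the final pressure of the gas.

1200 kPa

V₁ = nRT₁/P₁ = 4.97×8.314×507/206 = 102 L.
Isothermal: T stays 507 K; PV = const ⇒ V₂ = 17.5 L, P₂ = 1200 kPa.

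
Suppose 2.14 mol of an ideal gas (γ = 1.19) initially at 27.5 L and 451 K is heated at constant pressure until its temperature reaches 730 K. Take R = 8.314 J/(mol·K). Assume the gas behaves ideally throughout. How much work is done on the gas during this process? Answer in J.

P₁ = nRT₁/V₁ = 2.14×8.314×451/27.5 = 292 kPa.
Isobaric: P stays 292 kPa; V/T = const ⇒ T₂ = 730 K, V₂ = 44.5 L.
W = PΔV = 292×(44.5−27.5) kPa·L = 4960 J.
Work done on the gas = −W_by = -4960 J.

-4960 J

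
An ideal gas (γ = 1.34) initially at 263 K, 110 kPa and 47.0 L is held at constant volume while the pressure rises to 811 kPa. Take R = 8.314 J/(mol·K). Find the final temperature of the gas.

Isochoric: V stays 47.0 L; P/T = const ⇒ T₂ = 1940 K, P₂ = 811 kPa.

1940 K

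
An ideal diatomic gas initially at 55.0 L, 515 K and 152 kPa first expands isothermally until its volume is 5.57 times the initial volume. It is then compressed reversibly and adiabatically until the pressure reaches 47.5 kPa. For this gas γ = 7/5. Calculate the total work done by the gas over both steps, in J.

n = P₁V₁/(RT₁) = 152×55.0/(8.314×515) = 1.95 mol.
Step 1 — Isothermal: T stays 515 K; PV = const ⇒ V₂ = 306 L, P₂ = 27.3 kPa.
ΔU = 0 (ideal gas, T constant).
W = nRT ln(V₂/V₁) = 1.95×8.314×515×ln(5.57) = 14400 J.
Q = ΔU + W = 14400 J.
State after step 1: P = 27.3 kPa, V = 306 L, T = 515 K.
Step 2 — Adiabatic: T₂/T₁ = (P₂/P₁)^((γ−1)/γ) ⇒ T₂ = 515×(1.74)^0.286 = 603 K; V₂ = 206 L.
ΔU = nCvΔT = 1.95×20.8×(603−515) = 3590 J.
Q = 0 for an adiabatic process, so W = −ΔU = -3590 J.
Net over both steps: W = 10800 J, Q = 14400 J, ΔU = 3590 J.

10800 J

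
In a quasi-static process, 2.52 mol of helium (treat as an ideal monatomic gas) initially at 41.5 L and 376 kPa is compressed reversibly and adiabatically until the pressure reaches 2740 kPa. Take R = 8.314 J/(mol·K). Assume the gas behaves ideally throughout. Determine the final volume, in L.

T₁ = P₁V₁/(nR) = 376×41.5/(2.52×8.314) = 745 K.
Adiabatic: T₂/T₁ = (P₂/P₁)^((γ−1)/γ) ⇒ T₂ = 745×(7.29)^0.400 = 1650 K; V₂ = 12.6 L.

12.6 L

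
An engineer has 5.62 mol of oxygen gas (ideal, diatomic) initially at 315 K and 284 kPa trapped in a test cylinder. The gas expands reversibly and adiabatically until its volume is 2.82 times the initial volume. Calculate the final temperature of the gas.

V₁ = nRT₁/P₁ = 5.62×8.314×315/284 = 51.8 L.
Adiabatic: TV^(γ−1) = const ⇒ T₂ = 315×(0.355)^0.400 = 208 K; PV^γ = const ⇒ P₂ = 66.5 kPa.

208 K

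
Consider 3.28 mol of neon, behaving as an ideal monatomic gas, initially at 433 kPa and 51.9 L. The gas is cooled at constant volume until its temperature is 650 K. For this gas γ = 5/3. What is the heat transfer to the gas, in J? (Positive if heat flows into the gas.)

-7120 J

T₁ = P₁V₁/(nR) = 433×51.9/(3.28×8.314) = 824 K.
Isochoric: V stays 51.9 L; P/T = const ⇒ T₂ = 650 K, P₂ = 342 kPa.
W = 0 (no volume change).
ΔU = nCvΔT = 3.28×12.5×(650−824) = -7120 J.
Q = ΔU = -7120 J.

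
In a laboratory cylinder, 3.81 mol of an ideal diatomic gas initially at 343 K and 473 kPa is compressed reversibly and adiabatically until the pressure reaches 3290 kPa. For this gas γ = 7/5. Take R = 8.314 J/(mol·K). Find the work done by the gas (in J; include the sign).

-20100 J

V₁ = nRT₁/P₁ = 3.81×8.314×343/473 = 23.0 L.
Adiabatic: T₂/T₁ = (P₂/P₁)^((γ−1)/γ) ⇒ T₂ = 343×(6.96)^0.286 = 597 K; V₂ = 5.75 L.
ΔU = nCvΔT = 3.81×20.8×(597−343) = 20100 J.
Q = 0 for an adiabatic process, so W = −ΔU = -20100 J.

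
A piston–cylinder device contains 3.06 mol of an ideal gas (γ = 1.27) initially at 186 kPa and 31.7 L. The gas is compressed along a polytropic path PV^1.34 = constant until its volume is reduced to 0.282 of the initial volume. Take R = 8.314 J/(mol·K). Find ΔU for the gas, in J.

11700 J

T₁ = P₁V₁/(nR) = 186×31.7/(3.06×8.314) = 232 K.
Polytropic n=1.34: T₂ = T₁(V₁/V₂)^(n−1) = 232×(3.55)^0.34 = 356 K; P₂ = P₁(V₁/V₂)^n = 1010 kPa.
For an ideal gas ΔU = nCvΔT with Cv = R/(γ−1) = 30.8 J/(mol·K).
ΔU = 3.06×30.8×(356−232) = 11700 J.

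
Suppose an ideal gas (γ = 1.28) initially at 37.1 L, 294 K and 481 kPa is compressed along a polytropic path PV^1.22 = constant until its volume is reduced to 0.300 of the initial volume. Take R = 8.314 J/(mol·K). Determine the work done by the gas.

-24600 J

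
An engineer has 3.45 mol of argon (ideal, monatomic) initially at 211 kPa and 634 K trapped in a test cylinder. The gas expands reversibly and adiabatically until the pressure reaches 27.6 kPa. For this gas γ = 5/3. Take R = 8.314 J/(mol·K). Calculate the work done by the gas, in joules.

15200 J

V₁ = nRT₁/P₁ = 3.45×8.314×634/211 = 86.2 L.
Adiabatic: T₂/T₁ = (P₂/P₁)^((γ−1)/γ) ⇒ T₂ = 634×(0.131)^0.400 = 281 K; V₂ = 292 L.
ΔU = nCvΔT = 3.45×12.5×(281−634) = -15200 J.
Q = 0 for an adiabatic process, so W = −ΔU = 15200 J.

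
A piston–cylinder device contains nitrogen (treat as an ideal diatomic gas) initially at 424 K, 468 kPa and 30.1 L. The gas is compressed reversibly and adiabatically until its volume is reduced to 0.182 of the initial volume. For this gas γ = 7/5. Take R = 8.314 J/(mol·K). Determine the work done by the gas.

n = P₁V₁/(RT₁) = 468×30.1/(8.314×424) = 4.00 mol.
Adiabatic: TV^(γ−1) = const ⇒ T₂ = 424×(5.49)^0.400 = 838 K; PV^γ = const ⇒ P₂ = 5080 kPa.
ΔU = nCvΔT = 4.00×20.8×(838−424) = 34400 J.
Q = 0 for an adiabatic process, so W = −ΔU = -34400 J.

-34400 J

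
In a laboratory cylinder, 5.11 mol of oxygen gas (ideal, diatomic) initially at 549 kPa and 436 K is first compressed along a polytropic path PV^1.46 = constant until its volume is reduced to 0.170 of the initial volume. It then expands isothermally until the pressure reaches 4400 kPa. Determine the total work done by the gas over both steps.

V₁ = nRT₁/P₁ = 5.11×8.314×436/549 = 33.7 L.
Step 1 — Polytropic n=1.46: T₂ = T₁(V₁/V₂)^(n−1) = 436×(5.88)^0.46 = 985 K; P₂ = P₁(V₁/V₂)^n = 7300 kPa.
W = (P₁V₁−P₂V₂)/(n−1) = (549×33.7−7300×5.74)/0.46 = -50700 J.
ΔU = nCvΔT = 5.11×20.8×(985−436) = 58300 J.
Q = ΔU + W = 7610 J.
State after step 1: P = 7300 kPa, V = 5.74 L, T = 985 K.
Step 2 — Isothermal: T stays 985 K; PV = const ⇒ V₂ = 9.51 L, P₂ = 4400 kPa.
ΔU = 0 (ideal gas, T constant).
W = nRT ln(V₂/V₁) = 5.11×8.314×985×ln(1.66) = 21200 J.
Q = ΔU + W = 21200 J.
Net over both steps: W = -29500 J, Q = 28800 J, ΔU = 58300 J.

-29500 J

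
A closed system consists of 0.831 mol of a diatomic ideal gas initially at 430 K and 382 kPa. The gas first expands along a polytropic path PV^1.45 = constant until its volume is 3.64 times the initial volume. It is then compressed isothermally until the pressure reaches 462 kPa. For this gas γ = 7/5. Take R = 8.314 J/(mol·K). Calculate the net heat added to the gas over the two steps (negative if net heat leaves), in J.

V₁ = nRT₁/P₁ = 0.831×8.314×430/382 = 7.78 L.
Step 1 — Polytropic n=1.45: T₂ = T₁(V₁/V₂)^(n−1) = 430×(0.275)^0.45 = 240 K; P₂ = P₁(V₁/V₂)^n = 58.7 kPa.
W = (P₁V₁−P₂V₂)/(n−1) = (382×7.78−58.7×28.3)/0.45 = 2910 J.
ΔU = nCvΔT = 0.831×20.8×(240−430) = -3270 J.
Q = ΔU + W = -364 J.
State after step 1: P = 58.7 kPa, V = 28.3 L, T = 240 K.
Step 2 — Isothermal: T stays 240 K; PV = const ⇒ V₂ = 3.60 L, P₂ = 462 kPa.
ΔU = 0 (ideal gas, T constant).
W = nRT ln(V₂/V₁) = 0.831×8.314×240×ln(0.127) = -3430 J.
Q = ΔU + W = -3430 J.
Net over both steps: W = -517 J, Q = -3790 J, ΔU = -3270 J.

-3790 J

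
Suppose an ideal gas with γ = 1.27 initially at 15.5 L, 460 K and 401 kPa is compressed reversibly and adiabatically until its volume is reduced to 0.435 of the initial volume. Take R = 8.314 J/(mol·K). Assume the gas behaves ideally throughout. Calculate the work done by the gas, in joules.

-5800 J

n = P₁V₁/(RT₁) = 401×15.5/(8.314×460) = 1.63 mol.
Adiabatic: TV^(γ−1) = const ⇒ T₂ = 460×(2.30)^0.270 = 576 K; PV^γ = const ⇒ P₂ = 1150 kPa.
ΔU = nCvΔT = 1.63×30.8×(576−460) = 5800 J.
Q = 0 for an adiabatic process, so W = −ΔU = -5800 J.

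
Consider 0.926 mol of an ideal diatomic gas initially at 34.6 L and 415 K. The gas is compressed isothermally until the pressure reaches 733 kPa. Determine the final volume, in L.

4.36 L

P₁ = nRT₁/V₁ = 0.926×8.314×415/34.6 = 92.3 kPa.
Isothermal: T stays 415 K; PV = const ⇒ V₂ = 4.36 L, P₂ = 733 kPa.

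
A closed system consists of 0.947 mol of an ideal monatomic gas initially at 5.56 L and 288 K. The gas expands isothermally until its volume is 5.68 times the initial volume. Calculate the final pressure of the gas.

P₁ = nRT₁/V₁ = 0.947×8.314×288/5.56 = 408 kPa.
Isothermal: T stays 288 K; PV = const ⇒ V₂ = 31.6 L, P₂ = 71.8 kPa.

71.8 kPa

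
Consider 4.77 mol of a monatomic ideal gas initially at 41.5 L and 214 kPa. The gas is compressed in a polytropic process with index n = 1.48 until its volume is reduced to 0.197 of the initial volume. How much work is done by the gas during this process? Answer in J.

T₁ = P₁V₁/(nR) = 214×41.5/(4.77×8.314) = 224 K.
Polytropic n=1.48: T₂ = T₁(V₁/V₂)^(n−1) = 224×(5.08)^0.48 = 488 K; P₂ = P₁(V₁/V₂)^n = 2370 kPa.
W = (P₁V₁−P₂V₂)/(n−1) = (214×41.5−2370×8.18)/0.48 = -21900 J.

-21900 J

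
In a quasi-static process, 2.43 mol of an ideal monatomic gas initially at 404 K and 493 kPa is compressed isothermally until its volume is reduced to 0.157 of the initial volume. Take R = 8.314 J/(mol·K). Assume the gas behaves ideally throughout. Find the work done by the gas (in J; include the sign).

-15100 J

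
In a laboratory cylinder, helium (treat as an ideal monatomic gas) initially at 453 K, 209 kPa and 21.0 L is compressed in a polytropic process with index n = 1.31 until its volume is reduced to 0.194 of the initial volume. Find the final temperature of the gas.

Polytropic n=1.31: T₂ = T₁(V₁/V₂)^(n−1) = 453×(5.15)^0.31 = 753 K; P₂ = P₁(V₁/V₂)^n = 1790 kPa.

753 K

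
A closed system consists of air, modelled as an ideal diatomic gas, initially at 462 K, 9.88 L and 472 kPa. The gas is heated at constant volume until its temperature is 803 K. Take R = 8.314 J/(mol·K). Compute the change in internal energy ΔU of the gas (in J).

8610 J

n = P₁V₁/(RT₁) = 472×9.88/(8.314×462) = 1.21 mol.
Isochoric: V stays 9.88 L; P/T = const ⇒ T₂ = 803 K, P₂ = 820 kPa.
For an ideal gas ΔU = nCvΔT with Cv = (5/2)R = 20.8 J/(mol·K).
ΔU = 1.21×20.8×(803−462) = 8610 J.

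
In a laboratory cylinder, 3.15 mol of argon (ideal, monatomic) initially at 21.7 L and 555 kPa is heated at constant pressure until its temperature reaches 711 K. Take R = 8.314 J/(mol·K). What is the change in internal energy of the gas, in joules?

T₁ = P₁V₁/(nR) = 555×21.7/(3.15×8.314) = 460 K.
Isobaric: P stays 555 kPa; V/T = const ⇒ T₂ = 711 K, V₂ = 33.6 L.
For an ideal gas ΔU = nCvΔT with Cv = (3/2)R = 12.5 J/(mol·K).
ΔU = 3.15×12.5×(711−460) = 9870 J.

9870 J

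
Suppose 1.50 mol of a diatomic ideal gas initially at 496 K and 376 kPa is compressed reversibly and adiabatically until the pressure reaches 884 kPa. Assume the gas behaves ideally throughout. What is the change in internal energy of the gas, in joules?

4280 J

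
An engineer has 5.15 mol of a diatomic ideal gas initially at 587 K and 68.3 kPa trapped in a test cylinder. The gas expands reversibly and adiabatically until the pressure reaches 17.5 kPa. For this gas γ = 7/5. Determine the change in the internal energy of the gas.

V₁ = nRT₁/P₁ = 5.15×8.314×587/68.3 = 368 L.
Adiabatic: T₂/T₁ = (P₂/P₁)^((γ−1)/γ) ⇒ T₂ = 587×(0.256)^0.286 = 398 K; V₂ = 973 L.
For an ideal gas ΔU = nCvΔT with Cv = (5/2)R = 20.8 J/(mol·K).
ΔU = 5.15×20.8×(398−587) = -20300 J.

-20300 J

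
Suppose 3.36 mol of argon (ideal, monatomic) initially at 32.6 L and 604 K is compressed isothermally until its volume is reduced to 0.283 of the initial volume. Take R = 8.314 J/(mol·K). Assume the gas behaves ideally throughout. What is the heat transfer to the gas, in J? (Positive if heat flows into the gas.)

-21300 J

P₁ = nRT₁/V₁ = 3.36×8.314×604/32.6 = 518 kPa.
Isothermal: T stays 604 K; PV = const ⇒ V₂ = 9.23 L, P₂ = 1830 kPa.
ΔU = 0 (ideal gas, T constant).
W = nRT ln(V₂/V₁) = 3.36×8.314×604×ln(0.283) = -21300 J.
Q = ΔU + W = -21300 J.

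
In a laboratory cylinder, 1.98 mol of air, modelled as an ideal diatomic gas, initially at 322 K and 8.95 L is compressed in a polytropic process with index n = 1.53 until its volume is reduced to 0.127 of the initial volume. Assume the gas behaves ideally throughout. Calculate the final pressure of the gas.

13900 kPa

P₁ = nRT₁/V₁ = 1.98×8.314×322/8.95 = 592 kPa.
Polytropic n=1.53: T₂ = T₁(V₁/V₂)^(n−1) = 322×(7.87)^0.53 = 961 K; P₂ = P₁(V₁/V₂)^n = 13900 kPa.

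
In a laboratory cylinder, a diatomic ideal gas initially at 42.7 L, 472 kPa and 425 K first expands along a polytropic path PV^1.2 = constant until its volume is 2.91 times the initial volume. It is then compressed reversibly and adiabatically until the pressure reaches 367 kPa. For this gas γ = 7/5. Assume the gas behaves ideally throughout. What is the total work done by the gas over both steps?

5460 J

n = P₁V₁/(RT₁) = 472×42.7/(8.314×425) = 5.70 mol.
Step 1 — Polytropic n=1.2: T₂ = T₁(V₁/V₂)^(n−1) = 425×(0.344)^0.20 = 343 K; P₂ = P₁(V₁/V₂)^n = 131 kPa.
W = (P₁V₁−P₂V₂)/(n−1) = (472×42.7−131×124)/0.20 = 19400 J.
ΔU = nCvΔT = 5.70×20.8×(343−425) = -9690 J.
Q = ΔU + W = 9690 J.
State after step 1: P = 131 kPa, V = 124 L, T = 343 K.
Step 2 — Adiabatic: T₂/T₁ = (P₂/P₁)^((γ−1)/γ) ⇒ T₂ = 343×(2.80)^0.286 = 461 K; V₂ = 59.5 L.
ΔU = nCvΔT = 5.70×20.8×(461−343) = 13900 J.
Q = 0 for an adiabatic process, so W = −ΔU = -13900 J.
Net over both steps: W = 5460 J, Q = 9690 J, ΔU = 4230 J.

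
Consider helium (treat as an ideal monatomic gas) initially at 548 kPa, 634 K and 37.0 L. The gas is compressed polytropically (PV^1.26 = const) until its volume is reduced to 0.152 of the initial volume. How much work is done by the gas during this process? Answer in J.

n = P₁V₁/(RT₁) = 548×37.0/(8.314×634) = 3.85 mol.
Polytropic n=1.26: T₂ = T₁(V₁/V₂)^(n−1) = 634×(6.58)^0.26 = 1030 K; P₂ = P₁(V₁/V₂)^n = 5880 kPa.
W = (P₁V₁−P₂V₂)/(n−1) = (548×37.0−5880×5.62)/0.26 = -49300 J.

-49300 J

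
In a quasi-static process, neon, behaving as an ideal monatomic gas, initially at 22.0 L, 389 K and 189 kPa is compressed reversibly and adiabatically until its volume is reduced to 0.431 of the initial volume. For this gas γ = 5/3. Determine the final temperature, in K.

682 K

Adiabatic: TV^(γ−1) = const ⇒ T₂ = 389×(2.32)^0.667 = 682 K; PV^γ = const ⇒ P₂ = 769 kPa.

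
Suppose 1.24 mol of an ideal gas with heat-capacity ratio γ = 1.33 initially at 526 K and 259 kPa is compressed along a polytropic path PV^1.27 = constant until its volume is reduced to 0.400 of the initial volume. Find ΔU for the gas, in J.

4610 J

V₁ = nRT₁/P₁ = 1.24×8.314×526/259 = 20.9 L.
Polytropic n=1.27: T₂ = T₁(V₁/V₂)^(n−1) = 526×(2.50)^0.27 = 674 K; P₂ = P₁(V₁/V₂)^n = 829 kPa.
For an ideal gas ΔU = nCvΔT with Cv = R/(γ−1) = 25.2 J/(mol·K).
ΔU = 1.24×25.2×(674−526) = 4610 J.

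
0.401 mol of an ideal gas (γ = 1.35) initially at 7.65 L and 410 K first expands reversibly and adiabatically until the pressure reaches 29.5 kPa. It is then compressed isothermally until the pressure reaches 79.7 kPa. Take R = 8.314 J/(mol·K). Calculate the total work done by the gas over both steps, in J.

P₁ = nRT₁/V₁ = 0.401×8.314×410/7.65 = 179 kPa.
Step 1 — Adiabatic: T₂/T₁ = (P₂/P₁)^((γ−1)/γ) ⇒ T₂ = 410×(0.165)^0.259 = 257 K; V₂ = 29.0 L.
ΔU = nCvΔT = 0.401×23.8×(257−410) = -1460 J.
Q = 0 for an adiabatic process, so W = −ΔU = 1460 J.
State after step 1: P = 29.5 kPa, V = 29.0 L, T = 257 K.
Step 2 — Isothermal: T stays 257 K; PV = const ⇒ V₂ = 10.8 L, P₂ = 79.7 kPa.
ΔU = 0 (ideal gas, T constant).
W = nRT ln(V₂/V₁) = 0.401×8.314×257×ln(0.370) = -852 J.
Q = ΔU + W = -852 J.
Net over both steps: W = 605 J, Q = -852 J, ΔU = -1460 J.

605 J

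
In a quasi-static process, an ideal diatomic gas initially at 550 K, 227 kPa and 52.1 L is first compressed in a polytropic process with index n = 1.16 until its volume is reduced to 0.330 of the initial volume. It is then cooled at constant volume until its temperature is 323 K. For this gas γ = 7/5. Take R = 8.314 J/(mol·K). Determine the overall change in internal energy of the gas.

-12200 J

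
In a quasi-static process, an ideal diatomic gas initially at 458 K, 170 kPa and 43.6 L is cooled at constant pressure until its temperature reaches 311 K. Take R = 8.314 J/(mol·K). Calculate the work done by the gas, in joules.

n = P₁V₁/(RT₁) = 170×43.6/(8.314×458) = 1.95 mol.
Isobaric: P stays 170 kPa; V/T = const ⇒ T₂ = 311 K, V₂ = 29.6 L.
W = PΔV = 170×(29.6−43.6) kPa·L = -2380 J.

-2380 J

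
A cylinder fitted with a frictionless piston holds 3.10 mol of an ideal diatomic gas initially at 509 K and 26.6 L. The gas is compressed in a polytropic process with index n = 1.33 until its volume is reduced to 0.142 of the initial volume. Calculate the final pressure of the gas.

6610 kPa

P₁ = nRT₁/V₁ = 3.10×8.314×509/26.6 = 493 kPa.
Polytropic n=1.33: T₂ = T₁(V₁/V₂)^(n−1) = 509×(7.04)^0.33 = 969 K; P₂ = P₁(V₁/V₂)^n = 6610 kPa.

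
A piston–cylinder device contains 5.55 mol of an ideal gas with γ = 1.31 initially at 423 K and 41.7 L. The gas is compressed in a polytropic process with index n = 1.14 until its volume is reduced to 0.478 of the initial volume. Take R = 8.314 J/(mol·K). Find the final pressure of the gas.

1090 kPa

P₁ = nRT₁/V₁ = 5.55×8.314×423/41.7 = 468 kPa.
Polytropic n=1.14: T₂ = T₁(V₁/V₂)^(n−1) = 423×(2.09)^0.14 = 469 K; P₂ = P₁(V₁/V₂)^n = 1090 kPa.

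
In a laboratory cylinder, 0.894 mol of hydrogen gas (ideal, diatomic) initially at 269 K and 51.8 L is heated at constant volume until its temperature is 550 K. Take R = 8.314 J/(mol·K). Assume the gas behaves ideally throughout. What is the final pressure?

78.9 kPa

P₁ = nRT₁/V₁ = 0.894×8.314×269/51.8 = 38.6 kPa.
Isochoric: V stays 51.8 L; P/T = const ⇒ T₂ = 550 K, P₂ = 78.9 kPa.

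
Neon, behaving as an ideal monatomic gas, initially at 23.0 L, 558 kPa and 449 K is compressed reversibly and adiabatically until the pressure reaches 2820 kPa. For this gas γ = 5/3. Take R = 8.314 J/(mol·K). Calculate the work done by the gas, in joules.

-17600 J

n = P₁V₁/(RT₁) = 558×23.0/(8.314×449) = 3.44 mol.
Adiabatic: T₂/T₁ = (P₂/P₁)^((γ−1)/γ) ⇒ T₂ = 449×(5.05)^0.400 = 858 K; V₂ = 8.70 L.
ΔU = nCvΔT = 3.44×12.5×(858−449) = 17600 J.
Q = 0 for an adiabatic process, so W = −ΔU = -17600 J.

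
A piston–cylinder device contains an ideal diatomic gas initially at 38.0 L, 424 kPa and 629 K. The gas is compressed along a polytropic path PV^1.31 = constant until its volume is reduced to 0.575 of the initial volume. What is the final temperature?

Polytropic n=1.31: T₂ = T₁(V₁/V₂)^(n−1) = 629×(1.74)^0.31 = 747 K; P₂ = P₁(V₁/V₂)^n = 875 kPa.

747 K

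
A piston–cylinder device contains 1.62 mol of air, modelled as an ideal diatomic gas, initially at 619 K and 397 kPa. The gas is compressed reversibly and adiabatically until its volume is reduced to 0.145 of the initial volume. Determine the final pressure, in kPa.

V₁ = nRT₁/P₁ = 1.62×8.314×619/397 = 21.0 L.
Adiabatic: TV^(γ−1) = const ⇒ T₂ = 619×(6.90)^0.400 = 1340 K; PV^γ = const ⇒ P₂ = 5930 kPa.

5930 kPa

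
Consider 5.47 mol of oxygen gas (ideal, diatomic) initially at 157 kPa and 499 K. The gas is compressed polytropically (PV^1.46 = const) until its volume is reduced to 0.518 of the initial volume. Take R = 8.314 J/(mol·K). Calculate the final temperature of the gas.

675 K

V₁ = nRT₁/P₁ = 5.47×8.314×499/157 = 145 L.
Polytropic n=1.46: T₂ = T₁(V₁/V₂)^(n−1) = 499×(1.93)^0.46 = 675 K; P₂ = P₁(V₁/V₂)^n = 410 kPa.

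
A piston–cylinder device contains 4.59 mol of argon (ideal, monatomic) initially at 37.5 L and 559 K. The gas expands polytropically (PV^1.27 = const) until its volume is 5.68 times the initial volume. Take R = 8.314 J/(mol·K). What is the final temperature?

P₁ = nRT₁/V₁ = 4.59×8.314×559/37.5 = 569 kPa.
Polytropic n=1.27: T₂ = T₁(V₁/V₂)^(n−1) = 559×(0.176)^0.27 = 350 K; P₂ = P₁(V₁/V₂)^n = 62.7 kPa.

350 K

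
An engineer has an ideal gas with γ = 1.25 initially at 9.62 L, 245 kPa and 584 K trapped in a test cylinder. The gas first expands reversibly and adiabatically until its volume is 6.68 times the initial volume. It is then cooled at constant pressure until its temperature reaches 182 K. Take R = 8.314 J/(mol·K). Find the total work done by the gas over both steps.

n = P₁V₁/(RT₁) = 245×9.62/(8.314×584) = 0.485 mol.
Step 1 — Adiabatic: TV^(γ−1) = const ⇒ T₂ = 584×(0.150)^0.250 = 363 K; PV^γ = const ⇒ P₂ = 22.8 kPa.
ΔU = nCvΔT = 0.485×33.3×(363−584) = -3560 J.
Q = 0 for an adiabatic process, so W = −ΔU = 3560 J.
State after step 1: P = 22.8 kPa, V = 64.3 L, T = 363 K.
Step 2 — Isobaric: P stays 22.8 kPa; V/T = const ⇒ T₂ = 182 K, V₂ = 32.2 L.
W = PΔV = 22.8×(32.2−64.3) kPa·L = -732 J.
ΔU = nCvΔT = 0.485×33.3×(182−363) = -2930 J.
Q = ΔU + W = nCpΔT = -3660 J.
Net over both steps: W = 2830 J, Q = -3660 J, ΔU = -6490 J.

2830 J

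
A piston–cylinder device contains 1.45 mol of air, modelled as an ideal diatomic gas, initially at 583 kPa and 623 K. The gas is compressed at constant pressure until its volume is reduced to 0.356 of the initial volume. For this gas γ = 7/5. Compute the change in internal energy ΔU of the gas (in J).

V₁ = nRT₁/P₁ = 1.45×8.314×623/583 = 12.9 L.
Isobaric: P stays 583 kPa; V/T = const ⇒ T₂ = 222 K, V₂ = 4.59 L.
For an ideal gas ΔU = nCvΔT with Cv = (5/2)R = 20.8 J/(mol·K).
ΔU = 1.45×20.8×(222−623) = -12100 J.

-12100 J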